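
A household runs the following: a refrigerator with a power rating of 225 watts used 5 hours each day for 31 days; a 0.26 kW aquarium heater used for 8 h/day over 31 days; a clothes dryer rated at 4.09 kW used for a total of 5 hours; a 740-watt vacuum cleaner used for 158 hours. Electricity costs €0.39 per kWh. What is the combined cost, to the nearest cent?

refrigerator: Runtime = 5 h/day × 31 days = 155 h
refrigerator: 0.225 kW × 155 h = 34.875 kWh
aquarium heater: Runtime = 8 h/day × 31 days = 248 h
aquarium heater: 0.26 kW × 248 h = 64.48 kWh
clothes dryer: 4.09 kW × 5 h = 20.45 kWh
vacuum cleaner: 0.74 kW × 158 h = 116.92 kWh
Total energy = 236.725 kWh
Cost = 236.725 × €0.39 = €92.32

€92.32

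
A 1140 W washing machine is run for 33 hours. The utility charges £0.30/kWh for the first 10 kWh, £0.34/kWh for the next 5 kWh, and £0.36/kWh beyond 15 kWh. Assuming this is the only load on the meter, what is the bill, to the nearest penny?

Energy = 1.14 kW × 33 h = 37.62 kWh
Tier 1 (0–10 kWh): 10 × £0.30 = £3
Tier 2 (10–15 kWh): 5 × £0.34 = £1.7
Above 15 kWh: 22.62 × £0.36 = £8.1432
Bill = £12.84

£12.84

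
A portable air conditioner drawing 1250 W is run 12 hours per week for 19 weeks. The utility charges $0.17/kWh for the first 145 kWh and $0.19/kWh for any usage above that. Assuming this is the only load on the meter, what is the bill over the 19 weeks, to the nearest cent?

Runtime = 12 h/week × 19 weeks = 228 h
Energy = 1.25 kW × 228 h = 285 kWh
Tier 1 (0–145 kWh): 145 × $0.17 = $24.65
Above 145 kWh: 140 × $0.19 = $26.6
Bill = $51.25

$51.25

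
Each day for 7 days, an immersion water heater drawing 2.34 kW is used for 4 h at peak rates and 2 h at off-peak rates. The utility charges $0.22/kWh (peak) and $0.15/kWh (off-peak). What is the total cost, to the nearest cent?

$19.33

Peak energy = 2.34 kW × 4 h × 7 = 65.52 kWh
Off-peak energy = 2.34 kW × 2 h × 7 = 32.76 kWh
Cost = 65.52 × $0.22 + 32.76 × $0.15 = $14.4144 + $4.914 = $19.33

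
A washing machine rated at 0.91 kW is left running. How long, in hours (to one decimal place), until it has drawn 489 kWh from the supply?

537.4 h

Hours = 489 kWh ÷ 0.91 kW = 537.4 h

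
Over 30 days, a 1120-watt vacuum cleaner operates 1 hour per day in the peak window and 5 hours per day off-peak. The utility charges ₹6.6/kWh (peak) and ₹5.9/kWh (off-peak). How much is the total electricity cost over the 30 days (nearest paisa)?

Peak energy = 1.12 kW × 1 h × 30 = 33.6 kWh
Off-peak energy = 1.12 kW × 5 h × 30 = 168 kWh
Cost = 33.6 × ₹6.6 + 168 × ₹5.9 = ₹221.76 + ₹991.2 = ₹1212.96

₹1212.96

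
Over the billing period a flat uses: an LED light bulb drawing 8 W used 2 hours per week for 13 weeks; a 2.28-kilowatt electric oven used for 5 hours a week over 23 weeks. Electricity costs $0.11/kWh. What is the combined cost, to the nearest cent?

$28.86

LED light bulb: Runtime = 2 h/week × 13 weeks = 26 h
LED light bulb: 0.008 kW × 26 h = 0.208 kWh
electric oven: Runtime = 5 h/week × 23 weeks = 115 h
electric oven: 2.28 kW × 115 h = 262.2 kWh
Total energy = 262.408 kWh
Cost = 262.408 × $0.11 = $28.86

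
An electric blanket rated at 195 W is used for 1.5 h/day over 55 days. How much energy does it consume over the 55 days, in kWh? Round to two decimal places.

16.09 kWh

Runtime = 1.5 h/day × 55 days = 82.5 h
Energy = 0.195 kW × 82.5 h = 16.0875 kWh ≈ 16.09 kWh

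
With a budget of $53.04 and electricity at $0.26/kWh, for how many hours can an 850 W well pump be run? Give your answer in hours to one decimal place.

Energy available = $53.04 ÷ $0.26/kWh = 204 kWh
Hours = 204 kWh ÷ 0.85 kW = 240.0 h

240.0 h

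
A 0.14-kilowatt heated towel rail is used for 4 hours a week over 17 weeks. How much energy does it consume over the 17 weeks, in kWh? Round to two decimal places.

Runtime = 4 h/week × 17 weeks = 68 h
Energy = 0.14 kW × 68 h = 9.52 kWh

9.52 kWh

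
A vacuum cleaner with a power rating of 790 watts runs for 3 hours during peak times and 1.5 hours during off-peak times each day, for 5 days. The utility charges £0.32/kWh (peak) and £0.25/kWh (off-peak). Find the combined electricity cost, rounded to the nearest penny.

Peak energy = 0.79 kW × 3 h × 5 = 11.85 kWh
Off-peak energy = 0.79 kW × 1.5 h × 5 = 5.925 kWh
Cost = 11.85 × £0.32 + 5.925 × £0.25 = £3.792 + £1.48125 = £5.27

£5.27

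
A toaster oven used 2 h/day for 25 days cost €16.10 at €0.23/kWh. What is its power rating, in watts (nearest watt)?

Energy = €16.10 ÷ €0.23/kWh = 70 kWh
Runtime = 2 h/day × 25 days = 50 h
Power = 70 kWh ÷ 50 h = 1.4 kW = 1400 W

1400 W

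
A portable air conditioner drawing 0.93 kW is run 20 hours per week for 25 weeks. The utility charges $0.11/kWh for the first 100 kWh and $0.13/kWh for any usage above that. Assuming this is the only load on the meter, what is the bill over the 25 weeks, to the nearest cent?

$58.45

Runtime = 20 h/week × 25 weeks = 500 h
Energy = 0.93 kW × 500 h = 465 kWh
Tier 1 (0–100 kWh): 100 × $0.11 = $11
Above 100 kWh: 365 × $0.13 = $47.45
Bill = $58.45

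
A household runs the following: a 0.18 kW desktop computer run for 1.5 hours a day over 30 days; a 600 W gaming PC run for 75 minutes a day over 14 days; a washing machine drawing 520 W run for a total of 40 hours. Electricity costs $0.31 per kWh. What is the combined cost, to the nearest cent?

$12.21

desktop computer: Runtime = 1.5 h/day × 30 days = 45 h
desktop computer: 0.18 kW × 45 h = 8.1 kWh
gaming PC: Runtime = 75 min × 14 = 1050 min = 17.5 h
gaming PC: 0.6 kW × 17.5 h = 10.5 kWh
washing machine: 0.52 kW × 40 h = 20.8 kWh
Total energy = 39.4 kWh
Cost = 39.4 × $0.31 = $12.21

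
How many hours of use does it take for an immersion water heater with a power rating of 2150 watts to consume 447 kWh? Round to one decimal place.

Hours = 447 kWh ÷ 2.15 kW = 207.9 h

207.9 h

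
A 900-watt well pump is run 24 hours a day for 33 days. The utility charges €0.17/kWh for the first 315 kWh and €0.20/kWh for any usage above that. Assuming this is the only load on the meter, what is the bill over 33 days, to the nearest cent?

Runtime = 24 h × 33 = 792 h
Energy = 0.9 kW × 792 h = 712.8 kWh
Tier 1 (0–315 kWh): 315 × €0.17 = €53.55
Above 315 kWh: 397.8 × €0.20 = €79.56
Bill = €133.11

€133.11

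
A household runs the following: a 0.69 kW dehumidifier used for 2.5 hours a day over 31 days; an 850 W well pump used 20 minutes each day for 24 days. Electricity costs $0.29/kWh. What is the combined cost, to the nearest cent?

$17.48

dehumidifier: Runtime = 2.5 h/day × 31 days = 77.5 h
dehumidifier: 0.69 kW × 77.5 h = 53.475 kWh
well pump: Runtime = 20 min × 24 = 480 min = 8 h
well pump: 0.85 kW × 8 h = 6.8 kWh
Total energy = 60.275 kWh
Cost = 60.275 × $0.29 = $17.48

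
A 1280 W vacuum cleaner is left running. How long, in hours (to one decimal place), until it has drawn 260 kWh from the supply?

203.1 h

Hours = 260 kWh ÷ 1.28 kW = 203.1 h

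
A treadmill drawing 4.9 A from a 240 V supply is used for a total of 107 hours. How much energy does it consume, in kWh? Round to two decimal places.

125.83 kWh

Power = 4.9 A × 240 V = 1176 W = 1.176 kW
Energy = 1.176 kW × 107 h = 125.832 kWh ≈ 125.83 kWh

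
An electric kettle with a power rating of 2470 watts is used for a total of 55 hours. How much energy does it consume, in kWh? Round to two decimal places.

Energy = 2.47 kW × 55 h = 135.85 kWh

135.85 kWh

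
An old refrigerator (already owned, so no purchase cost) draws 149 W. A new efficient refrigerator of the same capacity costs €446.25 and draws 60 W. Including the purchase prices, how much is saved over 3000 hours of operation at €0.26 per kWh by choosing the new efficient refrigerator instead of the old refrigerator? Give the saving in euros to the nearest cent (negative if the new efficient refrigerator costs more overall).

-€376.83

old refrigerator: €0.00 + (149/1000) kW × 3000 h × €0.26 = €0.00 + €116.22 = €116.22
new efficient refrigerator: €446.25 + (60/1000) kW × 3000 h × €0.26 = €446.25 + €46.8 = €493.05
Saving = €116.22 − €493.05 = −€376.83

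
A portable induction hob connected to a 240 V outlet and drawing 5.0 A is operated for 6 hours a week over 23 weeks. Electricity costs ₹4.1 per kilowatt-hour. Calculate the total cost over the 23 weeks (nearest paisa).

Power = 5.0 A × 240 V = 1200 W = 1.2 kW
Runtime = 6 h/week × 23 weeks = 138 h
Energy = 1.2 kW × 138 h = 165.6 kWh
Cost = 165.6 kWh × ₹4.1/kWh = ₹678.96

₹678.96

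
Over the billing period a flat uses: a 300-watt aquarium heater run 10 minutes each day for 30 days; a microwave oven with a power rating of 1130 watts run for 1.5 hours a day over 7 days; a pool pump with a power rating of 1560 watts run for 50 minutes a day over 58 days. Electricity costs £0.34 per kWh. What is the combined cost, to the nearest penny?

aquarium heater: Runtime = 10 min × 30 = 300 min = 5 h
aquarium heater: 0.3 kW × 5 h = 1.5 kWh
microwave oven: Runtime = 1.5 h/day × 7 days = 10.5 h
microwave oven: 1.13 kW × 10.5 h = 11.865 kWh
pool pump: Runtime = 50 min × 58 = 2900 min = 48.333333… h
pool pump: 1.56 kW × 48.333333… h = 75.4 kWh
Total energy = 88.765 kWh
Cost = 88.765 × £0.34 = £30.18

£30.18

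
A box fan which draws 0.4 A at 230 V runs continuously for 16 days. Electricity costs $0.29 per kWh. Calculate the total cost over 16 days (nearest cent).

$10.25

Power = 0.4 A × 230 V = 92 W = 0.092 kW
Runtime = 24 h × 16 = 384 h
Energy = 0.092 kW × 384 h = 35.328 kWh
Cost = 35.328 kWh × $0.29/kWh = $10.25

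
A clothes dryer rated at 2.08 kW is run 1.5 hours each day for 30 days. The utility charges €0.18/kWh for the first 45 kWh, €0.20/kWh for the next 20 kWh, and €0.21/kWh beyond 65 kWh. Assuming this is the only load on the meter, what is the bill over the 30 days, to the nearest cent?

€18.11

Runtime = 1.5 h/day × 30 days = 45 h
Energy = 2.08 kW × 45 h = 93.6 kWh
Tier 1 (0–45 kWh): 45 × €0.18 = €8.1
Tier 2 (45–65 kWh): 20 × €0.20 = €4
Above 65 kWh: 28.6 × €0.21 = €6.006
Bill = €18.11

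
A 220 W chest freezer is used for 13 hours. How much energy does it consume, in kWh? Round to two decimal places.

Energy = 0.22 kW × 13 h = 2.86 kWh

2.86 kWh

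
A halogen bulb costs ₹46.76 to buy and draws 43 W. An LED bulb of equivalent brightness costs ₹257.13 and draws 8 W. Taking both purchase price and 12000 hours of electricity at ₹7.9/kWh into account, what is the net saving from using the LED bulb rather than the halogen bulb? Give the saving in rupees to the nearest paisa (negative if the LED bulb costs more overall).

₹3107.63

halogen bulb: ₹46.76 + (43/1000) kW × 12000 h × ₹7.9 = ₹46.76 + ₹4076.4 = ₹4123.16
LED bulb: ₹257.13 + (8/1000) kW × 12000 h × ₹7.9 = ₹257.13 + ₹758.4 = ₹1015.53
Saving = ₹4123.16 − ₹1015.53 = ₹3107.63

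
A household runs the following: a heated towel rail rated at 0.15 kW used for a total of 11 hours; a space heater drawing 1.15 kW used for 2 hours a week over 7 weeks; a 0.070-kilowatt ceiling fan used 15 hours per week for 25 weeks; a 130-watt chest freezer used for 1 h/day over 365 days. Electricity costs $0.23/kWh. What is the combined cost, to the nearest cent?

$21.03

heated towel rail: 0.15 kW × 11 h = 1.65 kWh
space heater: Runtime = 2 h/week × 7 weeks = 14 h
space heater: 1.15 kW × 14 h = 16.1 kWh
ceiling fan: Runtime = 15 h/week × 25 weeks = 375 h
ceiling fan: 0.07 kW × 375 h = 26.25 kWh
chest freezer: Runtime = 1 h/day × 365 days = 365 h
chest freezer: 0.13 kW × 365 h = 47.45 kWh
Total energy = 91.45 kWh
Cost = 91.45 × $0.23 = $21.03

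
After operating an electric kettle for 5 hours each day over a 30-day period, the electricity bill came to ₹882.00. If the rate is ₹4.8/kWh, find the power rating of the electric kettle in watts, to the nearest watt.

1225 W

Energy = ₹882.00 ÷ ₹4.8/kWh = 183.75 kWh
Runtime = 5 h/day × 30 days = 150 h
Power = 183.75 kWh ÷ 150 h = 1.225 kW = 1225 W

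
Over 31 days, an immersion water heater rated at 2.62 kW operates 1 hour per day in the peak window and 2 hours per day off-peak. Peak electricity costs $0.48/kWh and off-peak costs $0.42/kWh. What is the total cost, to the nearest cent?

$107.21

Peak energy = 2.62 kW × 1 h × 31 = 81.22 kWh
Off-peak energy = 2.62 kW × 2 h × 31 = 162.44 kWh
Cost = 81.22 × $0.48 + 162.44 × $0.42 = $38.9856 + $68.2248 = $107.21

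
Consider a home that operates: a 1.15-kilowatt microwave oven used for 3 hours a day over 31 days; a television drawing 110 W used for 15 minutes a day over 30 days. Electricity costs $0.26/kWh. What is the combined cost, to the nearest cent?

microwave oven: Runtime = 3 h/day × 31 days = 93 h
microwave oven: 1.15 kW × 93 h = 106.95 kWh
television: Runtime = 15 min × 30 = 450 min = 7.5 h
television: 0.11 kW × 7.5 h = 0.825 kWh
Total energy = 107.775 kWh
Cost = 107.775 × $0.26 = $28.02

$28.02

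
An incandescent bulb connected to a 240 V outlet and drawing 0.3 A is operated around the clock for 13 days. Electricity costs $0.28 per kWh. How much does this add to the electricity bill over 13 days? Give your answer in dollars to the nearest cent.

$6.29

Power = 0.3 A × 240 V = 72 W = 0.072 kW
Runtime = 24 h × 13 = 312 h
Energy = 0.072 kW × 312 h = 22.464 kWh
Cost = 22.464 kWh × $0.28/kWh = $6.29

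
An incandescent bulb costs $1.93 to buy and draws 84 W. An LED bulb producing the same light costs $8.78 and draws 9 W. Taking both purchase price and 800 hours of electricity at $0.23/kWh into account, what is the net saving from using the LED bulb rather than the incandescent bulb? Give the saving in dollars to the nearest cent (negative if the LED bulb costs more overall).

$6.95

incandescent bulb: $1.93 + (84/1000) kW × 800 h × $0.23 = $1.93 + $15.456 = $17.386
LED bulb: $8.78 + (9/1000) kW × 800 h × $0.23 = $8.78 + $1.656 = $10.436
Saving = $17.386 − $10.436 = $6.95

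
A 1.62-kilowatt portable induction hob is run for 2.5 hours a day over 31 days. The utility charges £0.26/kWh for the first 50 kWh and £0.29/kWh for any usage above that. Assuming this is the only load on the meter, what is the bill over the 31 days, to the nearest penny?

Runtime = 2.5 h/day × 31 days = 77.5 h
Energy = 1.62 kW × 77.5 h = 125.55 kWh
Tier 1 (0–50 kWh): 50 × £0.26 = £13
Above 50 kWh: 75.55 × £0.29 = £21.9095
Bill = £34.91

£34.91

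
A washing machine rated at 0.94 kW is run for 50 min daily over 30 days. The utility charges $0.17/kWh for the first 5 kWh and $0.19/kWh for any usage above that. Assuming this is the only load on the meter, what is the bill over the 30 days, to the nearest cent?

$4.37

Runtime = 50 min × 30 = 1500 min = 25 h
Energy = 0.94 kW × 25 h = 23.5 kWh
Tier 1 (0–5 kWh): 5 × $0.17 = $0.85
Above 5 kWh: 18.5 × $0.19 = $3.515
Bill = $4.37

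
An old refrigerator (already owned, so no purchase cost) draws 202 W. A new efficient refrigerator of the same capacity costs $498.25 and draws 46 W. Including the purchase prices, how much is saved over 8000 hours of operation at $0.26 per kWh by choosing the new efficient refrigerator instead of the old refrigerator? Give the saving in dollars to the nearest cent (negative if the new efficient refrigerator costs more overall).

-$173.77

old refrigerator: $0.00 + (202/1000) kW × 8000 h × $0.26 = $0.00 + $420.16 = $420.16
new efficient refrigerator: $498.25 + (46/1000) kW × 8000 h × $0.26 = $498.25 + $95.68 = $593.93
Saving = $420.16 − $593.93 = −$173.77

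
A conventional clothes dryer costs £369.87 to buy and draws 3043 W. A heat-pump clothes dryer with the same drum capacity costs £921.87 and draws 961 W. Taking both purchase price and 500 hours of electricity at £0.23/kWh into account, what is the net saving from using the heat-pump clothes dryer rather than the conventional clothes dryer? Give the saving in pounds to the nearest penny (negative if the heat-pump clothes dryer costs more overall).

conventional clothes dryer: £369.87 + (3043/1000) kW × 500 h × £0.23 = £369.87 + £349.945 = £719.815
heat-pump clothes dryer: £921.87 + (961/1000) kW × 500 h × £0.23 = £921.87 + £110.515 = £1032.385
Saving = £719.815 − £1032.385 = −£312.57

-£312.57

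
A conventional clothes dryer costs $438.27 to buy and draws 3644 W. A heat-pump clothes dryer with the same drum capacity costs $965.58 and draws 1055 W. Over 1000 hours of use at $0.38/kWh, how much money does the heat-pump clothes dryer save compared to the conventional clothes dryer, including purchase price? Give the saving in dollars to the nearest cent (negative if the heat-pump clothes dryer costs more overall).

$456.51

conventional clothes dryer: $438.27 + (3644/1000) kW × 1000 h × $0.38 = $438.27 + $1384.72 = $1822.99
heat-pump clothes dryer: $965.58 + (1055/1000) kW × 1000 h × $0.38 = $965.58 + $400.9 = $1366.48
Saving = $1822.99 − $1366.48 = $456.51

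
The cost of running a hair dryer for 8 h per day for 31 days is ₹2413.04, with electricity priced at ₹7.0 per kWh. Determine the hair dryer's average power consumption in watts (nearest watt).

Energy = ₹2413.04 ÷ ₹7.0/kWh = 344.72 kWh
Runtime = 8 h/day × 31 days = 248 h
Power = 344.72 kWh ÷ 248 h = 1.39 kW = 1390 W

1390 W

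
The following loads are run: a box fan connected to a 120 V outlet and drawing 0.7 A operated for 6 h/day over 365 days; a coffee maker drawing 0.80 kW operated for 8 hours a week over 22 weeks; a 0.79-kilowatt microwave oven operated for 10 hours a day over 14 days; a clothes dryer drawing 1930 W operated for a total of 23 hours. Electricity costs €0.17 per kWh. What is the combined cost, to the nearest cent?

box fan: Power = 0.7 A × 120 V = 84 W = 0.084 kW
box fan: Runtime = 6 h/day × 365 days = 2190 h
box fan: 0.084 kW × 2190 h = 183.96 kWh
coffee maker: Runtime = 8 h/week × 22 weeks = 176 h
coffee maker: 0.8 kW × 176 h = 140.8 kWh
microwave oven: Runtime = 10 h/day × 14 days = 140 h
microwave oven: 0.79 kW × 140 h = 110.6 kWh
clothes dryer: 1.93 kW × 23 h = 44.39 kWh
Total energy = 479.75 kWh
Cost = 479.75 × €0.17 = €81.56

€81.56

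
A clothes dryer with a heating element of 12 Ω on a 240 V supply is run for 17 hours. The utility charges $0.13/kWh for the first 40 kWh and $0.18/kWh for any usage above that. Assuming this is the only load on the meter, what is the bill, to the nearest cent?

Power = V²/R = 240²/12 = 4800 W = 4.8 kW
Energy = 4.8 kW × 17 h = 81.6 kWh
Tier 1 (0–40 kWh): 40 × $0.13 = $5.2
Above 40 kWh: 41.6 × $0.18 = $7.488
Bill = $12.69

$12.69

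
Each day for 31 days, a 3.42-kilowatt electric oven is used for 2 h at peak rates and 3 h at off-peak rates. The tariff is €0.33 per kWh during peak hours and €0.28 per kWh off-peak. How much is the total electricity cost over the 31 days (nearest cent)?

Peak energy = 3.42 kW × 2 h × 31 = 212.04 kWh
Off-peak energy = 3.42 kW × 3 h × 31 = 318.06 kWh
Cost = 212.04 × €0.33 + 318.06 × €0.28 = €69.9732 + €89.0568 = €159.03

€159.03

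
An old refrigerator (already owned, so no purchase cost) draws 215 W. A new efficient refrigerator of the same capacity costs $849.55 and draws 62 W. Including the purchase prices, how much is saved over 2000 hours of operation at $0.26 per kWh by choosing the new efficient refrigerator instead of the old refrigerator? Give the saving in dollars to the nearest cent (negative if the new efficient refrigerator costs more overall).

-$769.99

old refrigerator: $0.00 + (215/1000) kW × 2000 h × $0.26 = $0.00 + $111.8 = $111.8
new efficient refrigerator: $849.55 + (62/1000) kW × 2000 h × $0.26 = $849.55 + $32.24 = $881.79
Saving = $111.8 − $881.79 = −$769.99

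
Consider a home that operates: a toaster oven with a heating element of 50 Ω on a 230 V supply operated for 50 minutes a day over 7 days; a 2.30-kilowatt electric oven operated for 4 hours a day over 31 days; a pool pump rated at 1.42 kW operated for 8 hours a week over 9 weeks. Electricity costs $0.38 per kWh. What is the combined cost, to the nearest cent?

$149.57

toaster oven: Power = V²/R = 230²/50 = 1058 W = 1.058 kW
toaster oven: Runtime = 50 min × 7 = 350 min = 5.833333… h
toaster oven: 1.058 kW × 5.833333… h = 6.171666… kWh
electric oven: Runtime = 4 h/day × 31 days = 124 h
electric oven: 2.3 kW × 124 h = 285.2 kWh
pool pump: Runtime = 8 h/week × 9 weeks = 72 h
pool pump: 1.42 kW × 72 h = 102.24 kWh
Total energy = 393.611666… kWh
Cost = 393.611666… × $0.38 = $149.57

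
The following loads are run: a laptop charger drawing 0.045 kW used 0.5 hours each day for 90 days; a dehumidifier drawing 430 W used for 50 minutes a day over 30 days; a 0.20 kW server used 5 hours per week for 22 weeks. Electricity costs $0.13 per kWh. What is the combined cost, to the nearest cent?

$4.52

laptop charger: Runtime = 0.5 h/day × 90 days = 45 h
laptop charger: 0.045 kW × 45 h = 2.025 kWh
dehumidifier: Runtime = 50 min × 30 = 1500 min = 25 h
dehumidifier: 0.43 kW × 25 h = 10.75 kWh
server: Runtime = 5 h/week × 22 weeks = 110 h
server: 0.2 kW × 110 h = 22 kWh
Total energy = 34.775 kWh
Cost = 34.775 × $0.13 = $4.52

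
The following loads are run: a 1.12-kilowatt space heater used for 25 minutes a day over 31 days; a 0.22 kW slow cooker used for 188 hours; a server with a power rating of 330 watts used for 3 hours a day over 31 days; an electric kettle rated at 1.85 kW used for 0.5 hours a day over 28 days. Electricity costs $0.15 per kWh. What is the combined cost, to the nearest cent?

$16.86

space heater: Runtime = 25 min × 31 = 775 min = 12.916666… h
space heater: 1.12 kW × 12.916666… h = 14.466666… kWh
slow cooker: 0.22 kW × 188 h = 41.36 kWh
server: Runtime = 3 h/day × 31 days = 93 h
server: 0.33 kW × 93 h = 30.69 kWh
electric kettle: Runtime = 0.5 h/day × 28 days = 14 h
electric kettle: 1.85 kW × 14 h = 25.9 kWh
Total energy = 112.416666… kWh
Cost = 112.416666… × $0.15 = $16.86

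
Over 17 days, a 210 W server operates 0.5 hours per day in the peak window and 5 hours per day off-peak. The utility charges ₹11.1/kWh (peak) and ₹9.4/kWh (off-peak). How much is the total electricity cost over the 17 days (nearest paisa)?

Peak energy = 0.21 kW × 0.5 h × 17 = 1.785 kWh
Off-peak energy = 0.21 kW × 5 h × 17 = 17.85 kWh
Cost = 1.785 × ₹11.1 + 17.85 × ₹9.4 = ₹19.8135 + ₹167.79 = ₹187.60

₹187.60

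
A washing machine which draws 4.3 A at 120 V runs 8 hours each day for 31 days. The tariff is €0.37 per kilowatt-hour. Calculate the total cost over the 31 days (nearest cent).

Power = 4.3 A × 120 V = 516 W = 0.516 kW
Runtime = 8 h/day × 31 days = 248 h
Energy = 0.516 kW × 248 h = 127.968 kWh
Cost = 127.968 kWh × €0.37/kWh = €47.35

€47.35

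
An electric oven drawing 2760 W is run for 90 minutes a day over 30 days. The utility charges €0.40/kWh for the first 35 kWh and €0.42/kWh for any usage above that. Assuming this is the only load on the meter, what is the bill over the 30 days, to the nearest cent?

Runtime = 90 min × 30 = 2700 min = 45 h
Energy = 2.76 kW × 45 h = 124.2 kWh
Tier 1 (0–35 kWh): 35 × €0.40 = €14
Above 35 kWh: 89.2 × €0.42 = €37.464
Bill = €51.46

€51.46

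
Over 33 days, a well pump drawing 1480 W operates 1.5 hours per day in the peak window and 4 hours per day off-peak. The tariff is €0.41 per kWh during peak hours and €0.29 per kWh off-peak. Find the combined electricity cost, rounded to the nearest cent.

€86.69

Peak energy = 1.48 kW × 1.5 h × 33 = 73.26 kWh
Off-peak energy = 1.48 kW × 4 h × 33 = 195.36 kWh
Cost = 73.26 × €0.41 + 195.36 × €0.29 = €30.0366 + €56.6544 = €86.69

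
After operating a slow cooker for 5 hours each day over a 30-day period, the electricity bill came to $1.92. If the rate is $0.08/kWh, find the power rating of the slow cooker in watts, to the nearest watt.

160 W

Energy = $1.92 ÷ $0.08/kWh = 24 kWh
Runtime = 5 h/day × 30 days = 150 h
Power = 24 kWh ÷ 150 h = 0.16 kW = 160 W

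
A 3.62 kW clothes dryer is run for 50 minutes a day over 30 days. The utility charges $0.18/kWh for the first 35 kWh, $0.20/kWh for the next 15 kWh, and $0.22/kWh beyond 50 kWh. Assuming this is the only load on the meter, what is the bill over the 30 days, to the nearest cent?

$18.21

Runtime = 50 min × 30 = 1500 min = 25 h
Energy = 3.62 kW × 25 h = 90.5 kWh
Tier 1 (0–35 kWh): 35 × $0.18 = $6.3
Tier 2 (35–50 kWh): 15 × $0.20 = $3
Above 50 kWh: 40.5 × $0.22 = $8.91
Bill = $18.21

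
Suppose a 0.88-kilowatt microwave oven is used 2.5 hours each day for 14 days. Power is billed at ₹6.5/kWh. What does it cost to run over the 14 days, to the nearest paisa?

₹200.20

Runtime = 2.5 h/day × 14 days = 35 h
Energy = 0.88 kW × 35 h = 30.8 kWh
Cost = 30.8 kWh × ₹6.5/kWh = ₹200.20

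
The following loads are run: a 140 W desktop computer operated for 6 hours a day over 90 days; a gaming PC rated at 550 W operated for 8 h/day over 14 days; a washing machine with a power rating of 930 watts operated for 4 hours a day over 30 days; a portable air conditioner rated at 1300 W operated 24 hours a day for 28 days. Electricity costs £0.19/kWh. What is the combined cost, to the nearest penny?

desktop computer: Runtime = 6 h/day × 90 days = 540 h
desktop computer: 0.14 kW × 540 h = 75.6 kWh
gaming PC: Runtime = 8 h/day × 14 days = 112 h
gaming PC: 0.55 kW × 112 h = 61.6 kWh
washing machine: Runtime = 4 h/day × 30 days = 120 h
washing machine: 0.93 kW × 120 h = 111.6 kWh
portable air conditioner: Runtime = 24 h × 28 = 672 h
portable air conditioner: 1.3 kW × 672 h = 873.6 kWh
Total energy = 1122.4 kWh
Cost = 1122.4 × £0.19 = £213.26

£213.26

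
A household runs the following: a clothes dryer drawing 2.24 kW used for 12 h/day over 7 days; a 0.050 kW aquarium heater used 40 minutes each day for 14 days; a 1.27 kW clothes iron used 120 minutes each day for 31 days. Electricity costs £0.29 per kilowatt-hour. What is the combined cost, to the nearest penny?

£77.54

clothes dryer: Runtime = 12 h/day × 7 days = 84 h
clothes dryer: 2.24 kW × 84 h = 188.16 kWh
aquarium heater: Runtime = 40 min × 14 = 560 min = 9.333333… h
aquarium heater: 0.05 kW × 9.333333… h = 0.466666… kWh
clothes iron: Runtime = 120 min × 31 = 3720 min = 62 h
clothes iron: 1.27 kW × 62 h = 78.74 kWh
Total energy = 267.366666… kWh
Cost = 267.366666… × £0.29 = £77.54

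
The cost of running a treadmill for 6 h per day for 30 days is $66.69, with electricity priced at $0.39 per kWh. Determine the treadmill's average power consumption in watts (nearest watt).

Energy = $66.69 ÷ $0.39/kWh = 171 kWh
Runtime = 6 h/day × 30 days = 180 h
Power = 171 kWh ÷ 180 h = 0.95 kW = 950 W

950 W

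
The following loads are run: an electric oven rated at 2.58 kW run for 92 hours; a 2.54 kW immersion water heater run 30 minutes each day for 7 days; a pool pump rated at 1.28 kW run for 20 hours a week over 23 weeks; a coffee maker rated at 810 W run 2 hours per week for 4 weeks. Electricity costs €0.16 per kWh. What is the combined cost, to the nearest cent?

electric oven: 2.58 kW × 92 h = 237.36 kWh
immersion water heater: Runtime = 30 min × 7 = 210 min = 3.5 h
immersion water heater: 2.54 kW × 3.5 h = 8.89 kWh
pool pump: Runtime = 20 h/week × 23 weeks = 460 h
pool pump: 1.28 kW × 460 h = 588.8 kWh
coffee maker: Runtime = 2 h/week × 4 weeks = 8 h
coffee maker: 0.81 kW × 8 h = 6.48 kWh
Total energy = 841.53 kWh
Cost = 841.53 × €0.16 = €134.64

€134.64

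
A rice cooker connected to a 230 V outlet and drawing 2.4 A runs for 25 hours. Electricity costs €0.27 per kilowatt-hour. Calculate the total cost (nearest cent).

Power = 2.4 A × 230 V = 552 W = 0.552 kW
Energy = 0.552 kW × 25 h = 13.8 kWh
Cost = 13.8 kWh × €0.27/kWh = €3.73

€3.73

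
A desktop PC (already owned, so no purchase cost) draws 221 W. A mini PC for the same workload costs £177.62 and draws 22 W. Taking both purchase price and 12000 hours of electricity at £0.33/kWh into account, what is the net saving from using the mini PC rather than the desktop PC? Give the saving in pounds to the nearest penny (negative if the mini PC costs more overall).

desktop PC: £0.00 + (221/1000) kW × 12000 h × £0.33 = £0.00 + £875.16 = £875.16
mini PC: £177.62 + (22/1000) kW × 12000 h × £0.33 = £177.62 + £87.12 = £264.74
Saving = £875.16 − £264.74 = £610.42

£610.42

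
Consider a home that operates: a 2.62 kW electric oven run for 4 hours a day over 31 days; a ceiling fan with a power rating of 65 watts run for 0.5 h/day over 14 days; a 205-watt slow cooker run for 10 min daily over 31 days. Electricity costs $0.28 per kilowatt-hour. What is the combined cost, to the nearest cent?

$91.39

electric oven: Runtime = 4 h/day × 31 days = 124 h
electric oven: 2.62 kW × 124 h = 324.88 kWh
ceiling fan: Runtime = 0.5 h/day × 14 days = 7 h
ceiling fan: 0.065 kW × 7 h = 0.455 kWh
slow cooker: Runtime = 10 min × 31 = 310 min = 5.166666… h
slow cooker: 0.205 kW × 5.166666… h = 1.059166… kWh
Total energy = 326.394166… kWh
Cost = 326.394166… × $0.28 = $91.39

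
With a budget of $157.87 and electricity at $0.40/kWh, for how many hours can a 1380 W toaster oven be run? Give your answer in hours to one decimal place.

286.0 h

Energy available = $157.87 ÷ $0.40/kWh = 394.675 kWh
Hours = 394.675 kWh ÷ 1.38 kW = 286.0 h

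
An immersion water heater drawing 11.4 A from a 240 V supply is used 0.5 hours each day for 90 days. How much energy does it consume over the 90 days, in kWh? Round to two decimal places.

123.12 kWh

Power = 11.4 A × 240 V = 2736 W = 2.736 kW
Runtime = 0.5 h/day × 90 days = 45 h
Energy = 2.736 kW × 45 h = 123.12 kWh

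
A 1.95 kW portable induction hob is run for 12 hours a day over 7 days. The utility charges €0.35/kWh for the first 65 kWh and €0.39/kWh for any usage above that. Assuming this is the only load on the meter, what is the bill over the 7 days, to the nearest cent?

€61.28

Runtime = 12 h/day × 7 days = 84 h
Energy = 1.95 kW × 84 h = 163.8 kWh
Tier 1 (0–65 kWh): 65 × €0.35 = €22.75
Above 65 kWh: 98.8 × €0.39 = €38.532
Bill = €61.28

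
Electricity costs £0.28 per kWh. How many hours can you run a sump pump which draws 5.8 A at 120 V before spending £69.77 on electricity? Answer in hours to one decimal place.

Power = 5.8 A × 120 V = 696 W = 0.696 kW
Energy available = £69.77 ÷ £0.28/kWh = 249.1786 kWh
Hours = 249.1786 kWh ÷ 0.696 kW = 358.0 h

358.0 h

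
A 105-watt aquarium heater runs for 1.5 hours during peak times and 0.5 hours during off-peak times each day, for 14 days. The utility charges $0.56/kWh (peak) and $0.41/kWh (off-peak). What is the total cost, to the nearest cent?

$1.54

Peak energy = 0.105 kW × 1.5 h × 14 = 2.205 kWh
Off-peak energy = 0.105 kW × 0.5 h × 14 = 0.735 kWh
Cost = 2.205 × $0.56 + 0.735 × $0.41 = $1.2348 + $0.30135 = $1.54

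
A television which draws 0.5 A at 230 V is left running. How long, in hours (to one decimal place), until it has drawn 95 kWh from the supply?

826.1 h

Power = 0.5 A × 230 V = 115 W = 0.115 kW
Hours = 95 kWh ÷ 0.115 kW = 826.1 h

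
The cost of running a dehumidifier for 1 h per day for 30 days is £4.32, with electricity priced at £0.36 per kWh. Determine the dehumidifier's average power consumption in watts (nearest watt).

Energy = £4.32 ÷ £0.36/kWh = 12 kWh
Runtime = 1 h/day × 30 days = 30 h
Power = 12 kWh ÷ 30 h = 0.4 kW = 400 W

400 W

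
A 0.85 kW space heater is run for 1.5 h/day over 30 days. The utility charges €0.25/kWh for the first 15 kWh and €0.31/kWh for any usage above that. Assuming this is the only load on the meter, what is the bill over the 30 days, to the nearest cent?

€10.96

Runtime = 1.5 h/day × 30 days = 45 h
Energy = 0.85 kW × 45 h = 38.25 kWh
Tier 1 (0–15 kWh): 15 × €0.25 = €3.75
Above 15 kWh: 23.25 × €0.31 = €7.2075
Bill = €10.96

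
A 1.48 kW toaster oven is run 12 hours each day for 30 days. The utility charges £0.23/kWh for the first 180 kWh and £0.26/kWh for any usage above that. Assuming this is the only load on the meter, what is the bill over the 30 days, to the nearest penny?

Runtime = 12 h/day × 30 days = 360 h
Energy = 1.48 kW × 360 h = 532.8 kWh
Tier 1 (0–180 kWh): 180 × £0.23 = £41.4
Above 180 kWh: 352.8 × £0.26 = £91.728
Bill = £133.13

£133.13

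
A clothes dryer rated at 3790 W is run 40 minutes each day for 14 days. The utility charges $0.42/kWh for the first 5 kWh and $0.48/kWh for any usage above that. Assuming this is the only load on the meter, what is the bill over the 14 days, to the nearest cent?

Runtime = 40 min × 14 = 560 min = 9.333333… h
Energy = 3.79 kW × 9.333333… h = 35.373333… kWh
Tier 1 (0–5 kWh): 5 × $0.42 = $2.1
Above 5 kWh: 30.373333… × $0.48 = $14.5792
Bill = $16.68

$16.68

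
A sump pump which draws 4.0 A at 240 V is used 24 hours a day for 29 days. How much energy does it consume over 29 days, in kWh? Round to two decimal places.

Power = 4.0 A × 240 V = 960 W = 0.96 kW
Runtime = 24 h × 29 = 696 h
Energy = 0.96 kW × 696 h = 668.16 kWh

668.16 kWh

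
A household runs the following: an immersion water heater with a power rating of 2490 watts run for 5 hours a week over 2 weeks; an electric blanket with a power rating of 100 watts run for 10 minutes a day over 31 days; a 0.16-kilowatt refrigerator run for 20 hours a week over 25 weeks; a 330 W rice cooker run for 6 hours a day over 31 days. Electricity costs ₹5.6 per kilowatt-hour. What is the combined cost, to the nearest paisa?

₹934.06

immersion water heater: Runtime = 5 h/week × 2 weeks = 10 h
immersion water heater: 2.49 kW × 10 h = 24.9 kWh
electric blanket: Runtime = 10 min × 31 = 310 min = 5.166666… h
electric blanket: 0.1 kW × 5.166666… h = 0.516666… kWh
refrigerator: Runtime = 20 h/week × 25 weeks = 500 h
refrigerator: 0.16 kW × 500 h = 80 kWh
rice cooker: Runtime = 6 h/day × 31 days = 186 h
rice cooker: 0.33 kW × 186 h = 61.38 kWh
Total energy = 166.796666… kWh
Cost = 166.796666… × ₹5.6 = ₹934.06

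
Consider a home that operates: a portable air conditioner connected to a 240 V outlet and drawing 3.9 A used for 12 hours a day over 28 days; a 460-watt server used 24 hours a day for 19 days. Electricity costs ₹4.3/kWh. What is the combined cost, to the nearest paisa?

portable air conditioner: Power = 3.9 A × 240 V = 936 W = 0.936 kW
portable air conditioner: Runtime = 12 h/day × 28 days = 336 h
portable air conditioner: 0.936 kW × 336 h = 314.496 kWh
server: Runtime = 24 h × 19 = 456 h
server: 0.46 kW × 456 h = 209.76 kWh
Total energy = 524.256 kWh
Cost = 524.256 × ₹4.3 = ₹2254.30

₹2254.30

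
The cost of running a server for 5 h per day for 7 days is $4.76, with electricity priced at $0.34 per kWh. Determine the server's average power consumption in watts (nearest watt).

400 W

Energy = $4.76 ÷ $0.34/kWh = 14 kWh
Runtime = 5 h/day × 7 days = 35 h
Power = 14 kWh ÷ 35 h = 0.4 kW = 400 W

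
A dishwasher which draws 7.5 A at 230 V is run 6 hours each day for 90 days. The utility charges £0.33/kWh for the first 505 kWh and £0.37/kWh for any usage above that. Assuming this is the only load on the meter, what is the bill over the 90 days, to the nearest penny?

£324.46

Power = 7.5 A × 230 V = 1725 W = 1.725 kW
Runtime = 6 h/day × 90 days = 540 h
Energy = 1.725 kW × 540 h = 931.5 kWh
Tier 1 (0–505 kWh): 505 × £0.33 = £166.65
Above 505 kWh: 426.5 × £0.37 = £157.805
Bill = £324.46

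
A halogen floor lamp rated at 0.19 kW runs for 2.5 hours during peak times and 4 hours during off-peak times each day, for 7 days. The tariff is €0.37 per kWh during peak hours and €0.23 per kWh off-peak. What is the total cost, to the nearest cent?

€2.45

Peak energy = 0.19 kW × 2.5 h × 7 = 3.325 kWh
Off-peak energy = 0.19 kW × 4 h × 7 = 5.32 kWh
Cost = 3.325 × €0.37 + 5.32 × €0.23 = €1.23025 + €1.2236 = €2.45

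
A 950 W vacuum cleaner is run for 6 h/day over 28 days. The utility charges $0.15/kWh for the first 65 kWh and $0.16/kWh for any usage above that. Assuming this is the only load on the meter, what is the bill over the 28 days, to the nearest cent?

$24.89

Runtime = 6 h/day × 28 days = 168 h
Energy = 0.95 kW × 168 h = 159.6 kWh
Tier 1 (0–65 kWh): 65 × $0.15 = $9.75
Above 65 kWh: 94.6 × $0.16 = $15.136
Bill = $24.89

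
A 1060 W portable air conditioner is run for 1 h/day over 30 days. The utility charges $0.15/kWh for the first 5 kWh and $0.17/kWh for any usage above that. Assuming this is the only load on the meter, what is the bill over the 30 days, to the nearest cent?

Runtime = 1 h/day × 30 days = 30 h
Energy = 1.06 kW × 30 h = 31.8 kWh
Tier 1 (0–5 kWh): 5 × $0.15 = $0.75
Above 5 kWh: 26.8 × $0.17 = $4.556
Bill = $5.31

$5.31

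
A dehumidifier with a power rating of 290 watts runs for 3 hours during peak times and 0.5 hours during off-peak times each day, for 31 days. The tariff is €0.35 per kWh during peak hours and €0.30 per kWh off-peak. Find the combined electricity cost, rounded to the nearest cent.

€10.79

Peak energy = 0.29 kW × 3 h × 31 = 26.97 kWh
Off-peak energy = 0.29 kW × 0.5 h × 31 = 4.495 kWh
Cost = 26.97 × €0.35 + 4.495 × €0.30 = €9.4395 + €1.3485 = €10.79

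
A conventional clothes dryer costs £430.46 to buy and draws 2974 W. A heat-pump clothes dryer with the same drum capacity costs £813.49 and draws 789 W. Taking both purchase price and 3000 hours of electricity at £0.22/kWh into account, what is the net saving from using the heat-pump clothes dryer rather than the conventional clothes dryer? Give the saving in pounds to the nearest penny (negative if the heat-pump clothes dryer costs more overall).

£1059.07

conventional clothes dryer: £430.46 + (2974/1000) kW × 3000 h × £0.22 = £430.46 + £1962.84 = £2393.3
heat-pump clothes dryer: £813.49 + (789/1000) kW × 3000 h × £0.22 = £813.49 + £520.74 = £1334.23
Saving = £2393.3 − £1334.23 = £1059.07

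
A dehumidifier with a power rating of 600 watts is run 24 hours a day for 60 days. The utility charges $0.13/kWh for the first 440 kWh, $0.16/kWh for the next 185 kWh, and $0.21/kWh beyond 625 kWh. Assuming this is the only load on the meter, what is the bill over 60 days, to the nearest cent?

$136.99

Runtime = 24 h × 60 = 1440 h
Energy = 0.6 kW × 1440 h = 864 kWh
Tier 1 (0–440 kWh): 440 × $0.13 = $57.2
Tier 2 (440–625 kWh): 185 × $0.16 = $29.6
Above 625 kWh: 239 × $0.21 = $50.19
Bill = $136.99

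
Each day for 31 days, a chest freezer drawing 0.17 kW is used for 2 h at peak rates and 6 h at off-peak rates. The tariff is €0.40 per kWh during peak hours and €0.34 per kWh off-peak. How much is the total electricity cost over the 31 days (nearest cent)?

€14.97

Peak energy = 0.17 kW × 2 h × 31 = 10.54 kWh
Off-peak energy = 0.17 kW × 6 h × 31 = 31.62 kWh
Cost = 10.54 × €0.40 + 31.62 × €0.34 = €4.216 + €10.7508 = €14.97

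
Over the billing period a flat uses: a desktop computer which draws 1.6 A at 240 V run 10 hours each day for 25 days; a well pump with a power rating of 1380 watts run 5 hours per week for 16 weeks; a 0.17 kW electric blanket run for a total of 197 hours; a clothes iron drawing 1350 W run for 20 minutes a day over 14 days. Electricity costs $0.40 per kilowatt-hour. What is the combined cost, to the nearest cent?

desktop computer: Power = 1.6 A × 240 V = 384 W = 0.384 kW
desktop computer: Runtime = 10 h/day × 25 days = 250 h
desktop computer: 0.384 kW × 250 h = 96 kWh
well pump: Runtime = 5 h/week × 16 weeks = 80 h
well pump: 1.38 kW × 80 h = 110.4 kWh
electric blanket: 0.17 kW × 197 h = 33.49 kWh
clothes iron: Runtime = 20 min × 14 = 280 min = 4.666666… h
clothes iron: 1.35 kW × 4.666666… h = 6.3 kWh
Total energy = 246.19 kWh
Cost = 246.19 × $0.40 = $98.48

$98.48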